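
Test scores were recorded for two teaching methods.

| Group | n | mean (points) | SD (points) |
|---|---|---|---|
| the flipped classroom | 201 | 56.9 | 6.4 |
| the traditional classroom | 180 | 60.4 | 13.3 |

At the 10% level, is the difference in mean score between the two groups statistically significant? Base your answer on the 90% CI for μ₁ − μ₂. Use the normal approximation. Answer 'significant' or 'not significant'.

Standard errors of each mean: 6.4/√201 = 0.4514 and 13.3/√180 = 0.9913.
SE(x̄₁ − x̄₂) = √(0.4514² + 0.9913²) = 1.0892 for independent samples with unequal variances.
With z* = 1.645, the margin is 1.645 × 1.0892 = 1.7917.
x̄₁ − x̄₂ = 56.9 − 60.4 = -3.5000; the interval is -3.5000 ± 1.7917 = (-5.2917, -1.7083).
The interval (-5.2917, -1.7083) does not contain 0, so the difference is significant.

significant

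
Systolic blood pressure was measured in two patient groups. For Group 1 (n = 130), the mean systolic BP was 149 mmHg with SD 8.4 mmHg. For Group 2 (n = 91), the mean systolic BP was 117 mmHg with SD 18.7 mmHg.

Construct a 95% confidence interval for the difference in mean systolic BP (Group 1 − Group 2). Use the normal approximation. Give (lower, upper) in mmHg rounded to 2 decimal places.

(27.90, 36.10)

Per-group SEs: s₁/√n₁ = 8.4/√130 = 0.7367, s₂/√n₂ = 18.7/√91 = 1.9603.
Unpooled SE of the difference: √(0.54272689 + 3.84277609) = 2.0942.
Margin of error = z* · SE = 1.960 × 2.0942 = 4.1046.
x̄₁ − x̄₂ = 149 − 117 = 32.0000.
CI: 32.0000 ± 4.1046 = (27.90, 36.10).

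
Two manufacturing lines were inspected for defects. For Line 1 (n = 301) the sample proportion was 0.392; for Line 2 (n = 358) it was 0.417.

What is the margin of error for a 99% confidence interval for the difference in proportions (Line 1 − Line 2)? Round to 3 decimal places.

0.099

SE₁ = √(p̂₁(1−p̂₁)/n₁) = √(0.3920·0.6080/301) = 0.02814; SE₂ = √(0.4170·0.5830/358) = 0.02606.
Independent samples: SE of the difference = √(SE₁² + SE₂²) = √(0.0007918596 + 0.0006791236) = 0.03835.
z* for 99% confidence is 2.576, so the margin of error is 2.576 × 0.03835 = 0.09879.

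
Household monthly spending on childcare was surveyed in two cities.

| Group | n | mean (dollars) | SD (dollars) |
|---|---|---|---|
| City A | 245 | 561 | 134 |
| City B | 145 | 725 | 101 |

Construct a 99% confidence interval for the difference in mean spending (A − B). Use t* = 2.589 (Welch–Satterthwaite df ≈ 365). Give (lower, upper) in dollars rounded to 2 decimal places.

(-195.03, -132.97)

SE₁ = s₁/√n₁ = 134/√245 = 8.5609; SE₂ = 101/√145 = 8.3876.
Independent samples, unequal variances: SE_diff = √(SE₁² + SE₂²) = √(73.28900881 + 70.35183376) = 11.9850.
t* = 2.589, so margin of error = 2.589 × 11.9850 = 31.0292.
Difference in means = 561 − 725 = -164.0000.
-164.0000 ± 31.0292 → (-195.03, -132.97).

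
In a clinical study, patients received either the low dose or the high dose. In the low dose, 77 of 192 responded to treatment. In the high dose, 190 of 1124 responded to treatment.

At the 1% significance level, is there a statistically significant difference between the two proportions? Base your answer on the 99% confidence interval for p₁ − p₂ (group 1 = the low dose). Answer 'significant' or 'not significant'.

significant

First, p̂₁ = 77/192 = 0.4010; p̂₂ = 190/1124 = 0.1690.
The two standard errors are √(0.4010×0.5990/192) = 0.03537 and √(0.1690×0.8310/1124) = 0.01118.
Because the samples are independent, SE_diff = √(0.03537² + 0.01118²) = 0.03709.
Using z* = 2.576 for 99%, ME = 2.576 × 0.03709 = 0.09554.
p̂₁ − p̂₂ = 0.2320; interval 0.2320 ± 0.09554 gives (0.13646, 0.32754).
The interval (0.13646, 0.32754) does not contain 0, so the difference is significant.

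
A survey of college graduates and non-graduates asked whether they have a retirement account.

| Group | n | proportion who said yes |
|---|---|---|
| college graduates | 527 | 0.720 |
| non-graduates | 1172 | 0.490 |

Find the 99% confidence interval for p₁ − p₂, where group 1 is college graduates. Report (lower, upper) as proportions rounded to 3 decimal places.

(0.167, 0.293)

SE₁ = √(p̂₁(1−p̂₁)/n₁) = √(0.7200·0.2800/527) = 0.01956; SE₂ = √(0.4900·0.5100/1172) = 0.01460.
Independent samples: SE of the difference = √(SE₁² + SE₂²) = √(0.0003825936 + 0.00021316) = 0.02441.
z* for 99% confidence is 2.576, so the margin of error is 2.576 × 0.02441 = 0.06288.
Point estimate p̂₁ − p̂₂ = 0.7200 − 0.4900 = 0.2300.
0.2300 ± 0.06288 → (0.167, 0.293).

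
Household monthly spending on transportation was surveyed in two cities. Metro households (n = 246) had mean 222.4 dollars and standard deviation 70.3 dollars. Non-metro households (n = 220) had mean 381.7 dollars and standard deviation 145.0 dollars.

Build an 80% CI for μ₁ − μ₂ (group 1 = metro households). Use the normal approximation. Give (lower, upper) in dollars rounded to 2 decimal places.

SE₁ = s₁/√n₁ = 70.3/√246 = 4.4822; SE₂ = 145.0/√220 = 9.7759.
Independent samples, unequal variances: SE_diff = √(SE₁² + SE₂²) = √(20.09011684 + 95.56822081) = 10.7545.
z* = 1.282, so margin of error = 1.282 × 10.7545 = 13.7873.
Difference in means = 222.4 − 381.7 = -159.3000.
-159.3000 ± 13.7873 → (-173.09, -145.51).

(-173.09, -145.51)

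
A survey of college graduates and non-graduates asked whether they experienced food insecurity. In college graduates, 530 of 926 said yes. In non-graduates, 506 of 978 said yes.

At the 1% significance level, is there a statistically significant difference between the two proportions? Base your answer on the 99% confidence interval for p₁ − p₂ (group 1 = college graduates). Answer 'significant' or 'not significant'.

First, p̂₁ = 530/926 = 0.5724; p̂₂ = 506/978 = 0.5174.
The two standard errors are √(0.5724×0.4276/926) = 0.01626 and √(0.5174×0.4826/978) = 0.01598.
Because the samples are independent, SE_diff = √(0.01626² + 0.01598²) = 0.02280.
Using z* = 2.576 for 99%, ME = 2.576 × 0.02280 = 0.05873.
p̂₁ − p̂₂ = 0.0550; interval 0.0550 ± 0.05873 gives (-0.00373, 0.11373).
The interval (-0.00373, 0.11373) contains 0, so the difference is not significant.

not significant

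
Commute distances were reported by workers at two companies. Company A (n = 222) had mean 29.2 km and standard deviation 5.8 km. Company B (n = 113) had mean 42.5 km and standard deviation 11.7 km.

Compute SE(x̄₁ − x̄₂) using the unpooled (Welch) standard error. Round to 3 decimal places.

Per-group SEs: s₁/√n₁ = 5.8/√222 = 0.3893, s₂/√n₂ = 11.7/√113 = 1.1006.
Unpooled SE of the difference: √(0.15155449 + 1.21132036) = 1.1674.

1.167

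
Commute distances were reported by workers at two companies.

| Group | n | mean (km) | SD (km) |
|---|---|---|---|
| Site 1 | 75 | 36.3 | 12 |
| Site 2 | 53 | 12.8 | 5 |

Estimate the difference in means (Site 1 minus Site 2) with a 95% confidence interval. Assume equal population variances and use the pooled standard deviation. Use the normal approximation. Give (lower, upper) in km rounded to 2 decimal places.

(20.07, 26.93)

Pooled variance s_p² = [74·12² + 52·5²] / (75+53−2) = 94.8889, so s_p = 9.7411.
SE_diff = s_p·√(1/n₁ + 1/n₂) = 9.7411·√(1/75 + 1/53) = 1.7480.
z* = 1.960; margin = 1.960 × 1.7480 = 3.4261.
Difference = 36.3 − 12.8 = 23.5000.
23.5000 ± 3.4261 → (20.07, 26.93).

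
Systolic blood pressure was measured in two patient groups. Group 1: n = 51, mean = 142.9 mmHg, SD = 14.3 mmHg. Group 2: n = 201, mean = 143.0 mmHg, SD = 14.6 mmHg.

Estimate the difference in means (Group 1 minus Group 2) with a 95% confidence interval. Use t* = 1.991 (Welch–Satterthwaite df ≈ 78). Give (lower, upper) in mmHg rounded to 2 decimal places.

Standard errors of each mean: 14.3/√51 = 2.0024 and 14.6/√201 = 1.0298.
SE(x̄₁ − x̄₂) = √(2.0024² + 1.0298²) = 2.2517 for independent samples with unequal variances.
With t* = 1.991, the margin is 1.991 × 2.2517 = 4.4831.
x̄₁ − x̄₂ = 142.9 − 143.0 = -0.1000; the interval is -0.1000 ± 4.4831 = (-4.58, 4.38).

(-4.58, 4.38)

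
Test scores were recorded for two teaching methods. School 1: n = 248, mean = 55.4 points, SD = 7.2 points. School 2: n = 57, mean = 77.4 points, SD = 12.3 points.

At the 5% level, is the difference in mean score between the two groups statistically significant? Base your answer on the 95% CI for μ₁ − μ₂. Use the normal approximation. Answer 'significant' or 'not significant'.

significant

Standard errors of each mean: 7.2/√248 = 0.4572 and 12.3/√57 = 1.6292.
SE(x̄₁ − x̄₂) = √(0.4572² + 1.6292²) = 1.6921 for independent samples with unequal variances.
With z* = 1.960, the margin is 1.960 × 1.6921 = 3.3165.
x̄₁ − x̄₂ = 55.4 − 77.4 = -22.0000; the interval is -22.0000 ± 3.3165 = (-25.3165, -18.6835).
The interval (-25.3165, -18.6835) does not contain 0, so the difference is significant.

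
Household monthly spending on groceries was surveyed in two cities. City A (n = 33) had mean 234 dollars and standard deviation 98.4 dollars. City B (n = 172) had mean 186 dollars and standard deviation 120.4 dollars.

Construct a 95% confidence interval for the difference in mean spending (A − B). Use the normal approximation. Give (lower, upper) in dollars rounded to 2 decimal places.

SE₁ = s₁/√n₁ = 98.4/√33 = 17.1292; SE₂ = 120.4/√172 = 9.1804.
Independent samples, unequal variances: SE_diff = √(SE₁² + SE₂²) = √(293.40949264 + 84.27974416) = 19.4342.
z* = 1.960, so margin of error = 1.960 × 19.4342 = 38.0910.
Difference in means = 234 − 186 = 48.0000.
48.0000 ± 38.0910 → (9.91, 86.09).

(9.91, 86.09)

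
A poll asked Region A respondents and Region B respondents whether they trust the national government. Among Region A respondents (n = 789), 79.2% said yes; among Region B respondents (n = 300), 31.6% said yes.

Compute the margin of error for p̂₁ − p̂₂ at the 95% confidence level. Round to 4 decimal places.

SE₁ = √(p̂₁(1−p̂₁)/n₁) = √(0.7920·0.2080/789) = 0.01445; SE₂ = √(0.3160·0.6840/300) = 0.02684.
Independent samples: SE of the difference = √(SE₁² + SE₂²) = √(0.0002088025 + 0.0007203856) = 0.03048.
z* for 95% confidence is 1.960, so the margin of error is 1.960 × 0.03048 = 0.05974.

0.0597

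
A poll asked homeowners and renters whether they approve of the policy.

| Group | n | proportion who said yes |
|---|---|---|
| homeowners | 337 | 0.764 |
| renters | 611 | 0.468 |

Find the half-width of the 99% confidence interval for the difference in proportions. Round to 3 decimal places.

0.079

Each SE is √(p̂(1−p̂)/n): √(0.7640·0.2360/337) = 0.02313 and √(0.4680·0.5320/611) = 0.02019.
SE(p̂₁ − p̂₂) = √(SE₁² + SE₂²) = √(0.0005349969 + 0.0004076361) = 0.03070, since the two samples are independent.
At 99% confidence z* = 2.576; margin = 2.576 × 0.03070 = 0.07908.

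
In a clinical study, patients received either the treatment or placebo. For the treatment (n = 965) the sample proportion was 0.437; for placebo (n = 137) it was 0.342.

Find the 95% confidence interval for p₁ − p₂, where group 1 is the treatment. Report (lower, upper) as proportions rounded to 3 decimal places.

(0.010, 0.180)

SE₁ = √(p̂₁(1−p̂₁)/n₁) = √(0.4370·0.5630/965) = 0.01597; SE₂ = √(0.3420·0.6580/137) = 0.04053.
Independent samples: SE of the difference = √(SE₁² + SE₂²) = √(0.0002550409 + 0.0016426809) = 0.04356.
z* for 95% confidence is 1.960, so the margin of error is 1.960 × 0.04356 = 0.08538.
Point estimate p̂₁ − p̂₂ = 0.4370 − 0.3420 = 0.0950.
0.0950 ± 0.08538 → (0.010, 0.180).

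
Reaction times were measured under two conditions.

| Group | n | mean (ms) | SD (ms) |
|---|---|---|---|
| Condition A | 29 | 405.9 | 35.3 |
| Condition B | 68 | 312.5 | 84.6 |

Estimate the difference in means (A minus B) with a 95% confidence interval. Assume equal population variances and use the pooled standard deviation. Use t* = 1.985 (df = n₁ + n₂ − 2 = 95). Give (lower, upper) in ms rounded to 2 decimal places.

(61.00, 125.80)

s_p = √[((n₁−1)s₁² + (n₂−1)s₂²)/(n₁+n₂−2)] = √[(28·35.3² + 67·84.6²)/95] = 73.5863.
SE = 73.5863·√(1/29 + 1/68) = 16.3203.
With t* = 1.985, margin = 1.985 × 16.3203 = 32.3958.
x̄₁ − x̄₂ = 405.9 − 312.5 = 93.4000; interval 93.4000 ± 32.3958 = (61.00, 125.80).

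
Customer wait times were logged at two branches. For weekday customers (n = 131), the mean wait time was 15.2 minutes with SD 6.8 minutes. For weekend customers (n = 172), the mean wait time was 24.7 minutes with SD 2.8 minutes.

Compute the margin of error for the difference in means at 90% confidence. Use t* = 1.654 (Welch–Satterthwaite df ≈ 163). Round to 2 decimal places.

1.04

SE₁ = s₁/√n₁ = 6.8/√131 = 0.5941; SE₂ = 2.8/√172 = 0.2135.
Independent samples, unequal variances: SE_diff = √(SE₁² + SE₂²) = √(0.35295481 + 0.04558225) = 0.6313.
t* = 1.654, so margin of error = 1.654 × 0.6313 = 1.0442.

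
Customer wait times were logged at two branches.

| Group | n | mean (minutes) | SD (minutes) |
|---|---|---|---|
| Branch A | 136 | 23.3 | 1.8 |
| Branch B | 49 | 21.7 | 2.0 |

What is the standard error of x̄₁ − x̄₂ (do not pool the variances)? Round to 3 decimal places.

Standard errors of each mean: 1.8/√136 = 0.1543 and 2.0/√49 = 0.2857.
SE(x̄₁ − x̄₂) = √(0.1543² + 0.2857²) = 0.3247 for independent samples with unequal variances.

0.325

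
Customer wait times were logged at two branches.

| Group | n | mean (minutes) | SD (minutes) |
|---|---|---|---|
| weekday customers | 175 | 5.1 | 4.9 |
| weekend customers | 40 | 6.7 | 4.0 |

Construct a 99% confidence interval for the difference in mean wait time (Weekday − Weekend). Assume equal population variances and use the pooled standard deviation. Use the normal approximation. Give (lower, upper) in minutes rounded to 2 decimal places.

s_p = √[((n₁−1)s₁² + (n₂−1)s₂²)/(n₁+n₂−2)] = √[(174·4.9² + 39·4.0²)/213] = 4.7480.
SE = 4.7480·√(1/175 + 1/40) = 0.8321.
With z* = 2.576, margin = 2.576 × 0.8321 = 2.1435.
x̄₁ − x̄₂ = 5.1 − 6.7 = -1.6000; interval -1.6000 ± 2.1435 = (-3.74, 0.54).

(-3.74, 0.54)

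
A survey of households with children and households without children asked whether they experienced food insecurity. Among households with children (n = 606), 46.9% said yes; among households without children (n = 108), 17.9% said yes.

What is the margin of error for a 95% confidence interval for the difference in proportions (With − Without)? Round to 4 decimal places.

0.0825

SE₁ = √(p̂₁(1−p̂₁)/n₁) = √(0.4690·0.5310/606) = 0.02027; SE₂ = √(0.1790·0.8210/108) = 0.03689.
Independent samples: SE of the difference = √(SE₁² + SE₂²) = √(0.0004108729 + 0.0013608721) = 0.04209.
z* for 95% confidence is 1.960, so the margin of error is 1.960 × 0.04209 = 0.08250.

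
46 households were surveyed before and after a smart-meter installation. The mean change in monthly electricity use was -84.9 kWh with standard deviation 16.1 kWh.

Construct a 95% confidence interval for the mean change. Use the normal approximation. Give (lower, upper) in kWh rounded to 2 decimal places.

Paired design: SE = s_d/√n = 16.1/√46 = 2.3738.
z* = 1.960; margin of error = 1.960 × 2.3738 = 4.6526.
-84.9 ± 4.6526 → (-89.55, -80.25).

(-89.55, -80.25)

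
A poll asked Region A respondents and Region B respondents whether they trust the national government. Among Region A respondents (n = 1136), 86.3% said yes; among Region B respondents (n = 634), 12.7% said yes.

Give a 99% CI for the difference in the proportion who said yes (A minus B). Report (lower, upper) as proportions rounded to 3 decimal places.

The two standard errors are √(0.8630×0.1370/1136) = 0.01020 and √(0.1270×0.8730/634) = 0.01322.
Because the samples are independent, SE_diff = √(0.01020² + 0.01322²) = 0.01670.
Using z* = 2.576 for 99%, ME = 2.576 × 0.01670 = 0.04302.
p̂₁ − p̂₂ = 0.7360; interval 0.7360 ± 0.04302 gives (0.693, 0.779).

(0.693, 0.779)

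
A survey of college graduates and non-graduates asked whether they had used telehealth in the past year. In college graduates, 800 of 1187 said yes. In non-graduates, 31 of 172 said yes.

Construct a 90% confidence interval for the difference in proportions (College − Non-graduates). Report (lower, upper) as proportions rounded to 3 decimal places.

(0.441, 0.547)

p̂₁ = 800/1187 = 0.6740 and p̂₂ = 31/172 = 0.1802.
SE₁ = √(p̂₁(1−p̂₁)/n₁) = √(0.6740·0.3260/1187) = 0.01361; SE₂ = √(0.1802·0.8198/172) = 0.02931.
Independent samples: SE of the difference = √(SE₁² + SE₂²) = √(0.0001852321 + 0.0008590761) = 0.03232.
z* for 90% confidence is 1.645, so the margin of error is 1.645 × 0.03232 = 0.05317.
Point estimate p̂₁ − p̂₂ = 0.6740 − 0.1802 = 0.4938.
0.4938 ± 0.05317 → (0.441, 0.547).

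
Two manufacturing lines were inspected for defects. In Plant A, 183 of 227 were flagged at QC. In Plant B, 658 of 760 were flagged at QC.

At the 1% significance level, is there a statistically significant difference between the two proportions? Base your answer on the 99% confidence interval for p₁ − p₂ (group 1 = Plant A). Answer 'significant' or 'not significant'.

not significant

First, p̂₁ = 183/227 = 0.8062; p̂₂ = 658/760 = 0.8658.
The two standard errors are √(0.8062×0.1938/227) = 0.02624 and √(0.8658×0.1342/760) = 0.01236.
Because the samples are independent, SE_diff = √(0.02624² + 0.01236²) = 0.02901.
Using z* = 2.576 for 99%, ME = 2.576 × 0.02901 = 0.07473.
p̂₁ − p̂₂ = -0.0596; interval -0.0596 ± 0.07473 gives (-0.13433, 0.01513).
The interval (-0.13433, 0.01513) contains 0, so the difference is not significant.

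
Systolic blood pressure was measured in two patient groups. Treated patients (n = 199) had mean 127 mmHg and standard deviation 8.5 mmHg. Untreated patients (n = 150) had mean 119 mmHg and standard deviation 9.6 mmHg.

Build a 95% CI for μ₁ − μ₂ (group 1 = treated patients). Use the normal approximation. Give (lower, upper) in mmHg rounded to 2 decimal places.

(6.06, 9.94)

Standard errors of each mean: 8.5/√199 = 0.6025 and 9.6/√150 = 0.7838.
SE(x̄₁ − x̄₂) = √(0.6025² + 0.7838²) = 0.9886 for independent samples with unequal variances.
With z* = 1.960, the margin is 1.960 × 0.9886 = 1.9377.
x̄₁ − x̄₂ = 127 − 119 = 8.0000; the interval is 8.0000 ± 1.9377 = (6.06, 9.94).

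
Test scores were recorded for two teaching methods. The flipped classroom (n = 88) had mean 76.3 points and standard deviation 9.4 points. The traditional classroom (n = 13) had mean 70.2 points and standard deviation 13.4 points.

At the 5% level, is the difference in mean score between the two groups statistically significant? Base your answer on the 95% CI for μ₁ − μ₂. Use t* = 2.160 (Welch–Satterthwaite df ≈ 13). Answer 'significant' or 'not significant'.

not significant

Per-group SEs: s₁/√n₁ = 9.4/√88 = 1.0020, s₂/√n₂ = 13.4/√13 = 3.7165.
Unpooled SE of the difference: √(1.004004 + 13.81237225) = 3.8492.
Margin of error = t* · SE = 2.160 × 3.8492 = 8.3143.
x̄₁ − x̄₂ = 76.3 − 70.2 = 6.1000.
CI: 6.1000 ± 8.3143 = (-2.2143, 14.4143).
The interval (-2.2143, 14.4143) contains 0, so the difference is not significant.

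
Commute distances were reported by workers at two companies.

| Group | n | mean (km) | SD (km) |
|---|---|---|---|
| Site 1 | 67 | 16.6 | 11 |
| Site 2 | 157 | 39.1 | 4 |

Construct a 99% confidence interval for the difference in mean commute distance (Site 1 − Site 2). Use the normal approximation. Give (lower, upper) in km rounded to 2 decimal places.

Per-group SEs: s₁/√n₁ = 11/√67 = 1.3439, s₂/√n₂ = 4/√157 = 0.3192.
Unpooled SE of the difference: √(1.80606721 + 0.10188864) = 1.3813.
Margin of error = z* · SE = 2.576 × 1.3813 = 3.5582.
x̄₁ − x̄₂ = 16.6 − 39.1 = -22.5000.
CI: -22.5000 ± 3.5582 = (-26.06, -18.94).

(-26.06, -18.94)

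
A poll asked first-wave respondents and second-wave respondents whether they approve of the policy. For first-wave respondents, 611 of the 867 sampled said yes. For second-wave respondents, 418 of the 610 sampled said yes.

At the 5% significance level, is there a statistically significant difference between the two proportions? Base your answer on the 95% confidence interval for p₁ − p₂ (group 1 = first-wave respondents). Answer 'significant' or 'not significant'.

Sample proportions: 611/867 = 0.7047, 418/610 = 0.6852.
Each SE is √(p̂(1−p̂)/n): √(0.7047·0.2953/867) = 0.01549 and √(0.6852·0.3148/610) = 0.01880.
SE(p̂₁ − p̂₂) = √(SE₁² + SE₂²) = √(0.0002399401 + 0.00035344) = 0.02436, since the two samples are independent.
At 95% confidence z* = 1.960; margin = 1.960 × 0.02436 = 0.04775.
The difference is 0.7047 − 0.6852 = 0.0195, so the interval is 0.0195 ± 0.04775 = (-0.02825, 0.06725).
The interval (-0.02825, 0.06725) contains 0, so the difference is not significant.

not significant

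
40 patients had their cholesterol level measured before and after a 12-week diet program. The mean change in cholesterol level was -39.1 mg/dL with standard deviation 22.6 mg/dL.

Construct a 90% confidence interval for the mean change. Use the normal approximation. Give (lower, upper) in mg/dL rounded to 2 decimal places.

(-44.98, -33.22)

Paired design: SE = s_d/√n = 22.6/√40 = 3.5734.
z* = 1.645; margin of error = 1.645 × 3.5734 = 5.8782.
-39.1 ± 5.8782 → (-44.98, -33.22).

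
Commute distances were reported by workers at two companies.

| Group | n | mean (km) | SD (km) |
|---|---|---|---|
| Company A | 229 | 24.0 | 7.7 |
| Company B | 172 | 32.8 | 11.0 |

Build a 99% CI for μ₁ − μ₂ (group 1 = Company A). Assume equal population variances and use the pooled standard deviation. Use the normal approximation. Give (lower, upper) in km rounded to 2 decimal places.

s_p = √[((n₁−1)s₁² + (n₂−1)s₂²)/(n₁+n₂−2)] = √[(228·7.7² + 171·11.0²)/399] = 9.2594.
SE = 9.2594·√(1/229 + 1/172) = 0.9343.
With z* = 2.576, margin = 2.576 × 0.9343 = 2.4068.
x̄₁ − x̄₂ = 24.0 − 32.8 = -8.8000; interval -8.8000 ± 2.4068 = (-11.21, -6.39).

(-11.21, -6.39)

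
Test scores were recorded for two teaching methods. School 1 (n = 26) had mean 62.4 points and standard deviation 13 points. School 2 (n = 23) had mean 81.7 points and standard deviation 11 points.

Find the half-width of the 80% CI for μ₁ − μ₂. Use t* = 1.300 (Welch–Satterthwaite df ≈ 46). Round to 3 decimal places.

Standard errors of each mean: 13/√26 = 2.5495 and 11/√23 = 2.2937.
SE(x̄₁ − x̄₂) = √(2.5495² + 2.2937²) = 3.4294 for independent samples with unequal variances.
With t* = 1.300, the margin is 1.300 × 3.4294 = 4.4582.

4.458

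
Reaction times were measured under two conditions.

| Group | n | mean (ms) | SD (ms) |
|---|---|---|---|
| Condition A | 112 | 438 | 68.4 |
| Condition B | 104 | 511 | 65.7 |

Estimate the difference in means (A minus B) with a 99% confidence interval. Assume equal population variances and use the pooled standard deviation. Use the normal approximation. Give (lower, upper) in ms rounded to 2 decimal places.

(-96.54, -49.46)

Pooled variance s_p² = [111·68.4² + 103·65.7²] / (112+104−2) = 4504.2927, so s_p = 67.1140.
SE_diff = s_p·√(1/n₁ + 1/n₂) = 67.1140·√(1/112 + 1/104) = 9.1393.
z* = 2.576; margin = 2.576 × 9.1393 = 23.5428.
Difference = 438 − 511 = -73.0000.
-73.0000 ± 23.5428 → (-96.54, -49.46).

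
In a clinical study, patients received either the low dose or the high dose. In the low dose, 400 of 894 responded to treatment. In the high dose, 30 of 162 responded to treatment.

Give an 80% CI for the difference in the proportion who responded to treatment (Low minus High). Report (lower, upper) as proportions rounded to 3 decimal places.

(0.218, 0.307)

First, p̂₁ = 400/894 = 0.4474; p̂₂ = 30/162 = 0.1852.
The two standard errors are √(0.4474×0.5526/894) = 0.01663 and √(0.1852×0.8148/162) = 0.03052.
Because the samples are independent, SE_diff = √(0.01663² + 0.03052²) = 0.03476.
Using z* = 1.282 for 80%, ME = 1.282 × 0.03476 = 0.04456.
p̂₁ − p̂₂ = 0.2622; interval 0.2622 ± 0.04456 gives (0.218, 0.307).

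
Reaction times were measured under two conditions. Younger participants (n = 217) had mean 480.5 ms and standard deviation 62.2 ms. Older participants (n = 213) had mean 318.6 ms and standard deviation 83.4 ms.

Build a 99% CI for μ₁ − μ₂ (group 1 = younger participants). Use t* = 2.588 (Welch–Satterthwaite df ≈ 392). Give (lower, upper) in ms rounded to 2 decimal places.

(143.51, 180.29)

Per-group SEs: s₁/√n₁ = 62.2/√217 = 4.2224, s₂/√n₂ = 83.4/√213 = 5.7145.
Unpooled SE of the difference: √(17.82866176 + 32.65551025) = 7.1052.
Margin of error = t* · SE = 2.588 × 7.1052 = 18.3883.
x̄₁ − x̄₂ = 480.5 − 318.6 = 161.9000.
CI: 161.9000 ± 18.3883 = (143.51, 180.29).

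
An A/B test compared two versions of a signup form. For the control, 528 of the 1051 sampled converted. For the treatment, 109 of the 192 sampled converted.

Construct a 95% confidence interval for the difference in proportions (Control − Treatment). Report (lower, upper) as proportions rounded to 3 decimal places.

p̂₁ = 528/1051 = 0.5024 and p̂₂ = 109/192 = 0.5677.
SE₁ = √(p̂₁(1−p̂₁)/n₁) = √(0.5024·0.4976/1051) = 0.01542; SE₂ = √(0.5677·0.4323/192) = 0.03575.
Independent samples: SE of the difference = √(SE₁² + SE₂²) = √(0.0002377764 + 0.0012780625) = 0.03893.
z* for 95% confidence is 1.960, so the margin of error is 1.960 × 0.03893 = 0.07630.
Point estimate p̂₁ − p̂₂ = 0.5024 − 0.5677 = -0.0653.
-0.0653 ± 0.07630 → (-0.142, 0.011).

(-0.142, 0.011)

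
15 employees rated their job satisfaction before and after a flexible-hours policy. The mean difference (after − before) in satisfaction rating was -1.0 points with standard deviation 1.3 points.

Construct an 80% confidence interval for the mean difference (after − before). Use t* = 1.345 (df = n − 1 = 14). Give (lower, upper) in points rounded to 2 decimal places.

(-1.45, -0.55)

This is a matched-pairs design, so SE = s_d/√n = 1.3/√15 = 0.3357.
Margin = 1.345 × 0.3357 = 0.4515; the interval is -1.0 ± 0.4515 = (-1.45, -0.55).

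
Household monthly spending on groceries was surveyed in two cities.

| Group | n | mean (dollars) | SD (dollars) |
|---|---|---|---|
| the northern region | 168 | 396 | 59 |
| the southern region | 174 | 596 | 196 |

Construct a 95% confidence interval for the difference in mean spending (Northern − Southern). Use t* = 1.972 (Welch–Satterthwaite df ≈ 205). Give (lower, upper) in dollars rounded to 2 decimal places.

(-230.65, -169.35)

Per-group SEs: s₁/√n₁ = 59/√168 = 4.5519, s₂/√n₂ = 196/√174 = 14.8587.
Unpooled SE of the difference: √(20.71979361 + 220.78096569) = 15.5403.
Margin of error = t* · SE = 1.972 × 15.5403 = 30.6455.
x̄₁ − x̄₂ = 396 − 596 = -200.0000.
CI: -200.0000 ± 30.6455 = (-230.65, -169.35).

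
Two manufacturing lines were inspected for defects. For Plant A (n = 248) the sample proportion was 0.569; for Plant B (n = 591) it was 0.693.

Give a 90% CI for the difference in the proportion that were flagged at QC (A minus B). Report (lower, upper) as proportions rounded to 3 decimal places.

(-0.184, -0.064)

SE₁ = √(p̂₁(1−p̂₁)/n₁) = √(0.5690·0.4310/248) = 0.03145; SE₂ = √(0.6930·0.3070/591) = 0.01897.
Independent samples: SE of the difference = √(SE₁² + SE₂²) = √(0.0009891025 + 0.0003598609) = 0.03673.
z* for 90% confidence is 1.645, so the margin of error is 1.645 × 0.03673 = 0.06042.
Point estimate p̂₁ − p̂₂ = 0.5690 − 0.6930 = -0.1240.
-0.1240 ± 0.06042 → (-0.184, -0.064).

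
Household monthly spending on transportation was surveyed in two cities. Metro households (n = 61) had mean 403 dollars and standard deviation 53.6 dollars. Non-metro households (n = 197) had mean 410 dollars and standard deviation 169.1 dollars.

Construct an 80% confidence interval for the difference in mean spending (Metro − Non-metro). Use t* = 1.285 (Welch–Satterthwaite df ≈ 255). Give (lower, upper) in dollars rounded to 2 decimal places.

(-24.82, 10.82)

SE₁ = s₁/√n₁ = 53.6/√61 = 6.8628; SE₂ = 169.1/√197 = 12.0479.
Independent samples, unequal variances: SE_diff = √(SE₁² + SE₂²) = √(47.09802384 + 145.15189441) = 13.8654.
t* = 1.285, so margin of error = 1.285 × 13.8654 = 17.8170.
Difference in means = 403 − 410 = -7.0000.
-7.0000 ± 17.8170 → (-24.82, 10.82).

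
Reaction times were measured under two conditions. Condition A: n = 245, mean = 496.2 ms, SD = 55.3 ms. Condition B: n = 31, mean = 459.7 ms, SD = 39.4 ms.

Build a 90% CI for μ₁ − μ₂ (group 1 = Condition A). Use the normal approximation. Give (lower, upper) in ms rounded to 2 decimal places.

(23.49, 49.51)

Per-group SEs: s₁/√n₁ = 55.3/√245 = 3.5330, s₂/√n₂ = 39.4/√31 = 7.0764.
Unpooled SE of the difference: √(12.482089 + 50.07543696) = 7.9093.
Margin of error = z* · SE = 1.645 × 7.9093 = 13.0108.
x̄₁ − x̄₂ = 496.2 − 459.7 = 36.5000.
CI: 36.5000 ± 13.0108 = (23.49, 49.51).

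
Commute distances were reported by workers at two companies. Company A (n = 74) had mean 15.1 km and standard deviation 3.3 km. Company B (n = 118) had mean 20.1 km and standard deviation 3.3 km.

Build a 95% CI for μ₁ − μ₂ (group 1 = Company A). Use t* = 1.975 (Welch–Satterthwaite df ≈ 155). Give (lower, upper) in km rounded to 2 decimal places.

Standard errors of each mean: 3.3/√74 = 0.3836 and 3.3/√118 = 0.3038.
SE(x̄₁ − x̄₂) = √(0.3836² + 0.3038²) = 0.4893 for independent samples with unequal variances.
With t* = 1.975, the margin is 1.975 × 0.4893 = 0.9664.
x̄₁ − x̄₂ = 15.1 − 20.1 = -5.0000; the interval is -5.0000 ± 0.9664 = (-5.97, -4.03).

(-5.97, -4.03)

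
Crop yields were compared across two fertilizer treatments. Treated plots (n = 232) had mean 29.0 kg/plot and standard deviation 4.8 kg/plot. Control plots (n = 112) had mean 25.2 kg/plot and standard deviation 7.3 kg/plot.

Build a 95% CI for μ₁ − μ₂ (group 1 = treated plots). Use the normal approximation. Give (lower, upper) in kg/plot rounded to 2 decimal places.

Per-group SEs: s₁/√n₁ = 4.8/√232 = 0.3151, s₂/√n₂ = 7.3/√112 = 0.6898.
Unpooled SE of the difference: √(0.09928801 + 0.47582404) = 0.7584.
Margin of error = z* · SE = 1.960 × 0.7584 = 1.4865.
x̄₁ − x̄₂ = 29.0 − 25.2 = 3.8000.
CI: 3.8000 ± 1.4865 = (2.31, 5.29).

(2.31, 5.29)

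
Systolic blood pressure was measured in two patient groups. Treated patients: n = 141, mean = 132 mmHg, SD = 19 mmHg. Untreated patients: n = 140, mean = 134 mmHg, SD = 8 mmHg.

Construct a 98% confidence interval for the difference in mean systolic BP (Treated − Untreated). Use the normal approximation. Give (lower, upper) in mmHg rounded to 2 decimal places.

SE₁ = s₁/√n₁ = 19/√141 = 1.6001; SE₂ = 8/√140 = 0.6761.
Independent samples, unequal variances: SE_diff = √(SE₁² + SE₂²) = √(2.56032001 + 0.45711121) = 1.7371.
z* = 2.326, so margin of error = 2.326 × 1.7371 = 4.0405.
Difference in means = 132 − 134 = -2.0000.
-2.0000 ± 4.0405 → (-6.04, 2.04).

(-6.04, 2.04)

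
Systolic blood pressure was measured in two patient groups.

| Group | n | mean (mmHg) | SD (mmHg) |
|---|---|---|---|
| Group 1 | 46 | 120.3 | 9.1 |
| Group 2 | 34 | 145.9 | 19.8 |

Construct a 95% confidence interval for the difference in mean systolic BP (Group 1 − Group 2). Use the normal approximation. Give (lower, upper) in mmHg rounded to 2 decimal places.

(-32.76, -18.44)

SE₁ = s₁/√n₁ = 9.1/√46 = 1.3417; SE₂ = 19.8/√34 = 3.3957.
Independent samples, unequal variances: SE_diff = √(SE₁² + SE₂²) = √(1.80015889 + 11.53077849) = 3.6512.
z* = 1.960, so margin of error = 1.960 × 3.6512 = 7.1564.
Difference in means = 120.3 − 145.9 = -25.6000.
-25.6000 ± 7.1564 → (-32.76, -18.44).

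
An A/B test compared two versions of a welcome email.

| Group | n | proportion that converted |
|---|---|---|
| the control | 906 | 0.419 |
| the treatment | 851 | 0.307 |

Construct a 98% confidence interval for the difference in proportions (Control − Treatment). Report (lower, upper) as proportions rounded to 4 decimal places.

(0.0590, 0.1650)

SE₁ = √(p̂₁(1−p̂₁)/n₁) = √(0.4190·0.5810/906) = 0.01639; SE₂ = √(0.3070·0.6930/851) = 0.01581.
Independent samples: SE of the difference = √(SE₁² + SE₂²) = √(0.0002686321 + 0.0002499561) = 0.02277.
z* for 98% confidence is 2.326, so the margin of error is 2.326 × 0.02277 = 0.05296.
Point estimate p̂₁ − p̂₂ = 0.4190 − 0.3070 = 0.1120.
0.1120 ± 0.05296 → (0.0590, 0.1650).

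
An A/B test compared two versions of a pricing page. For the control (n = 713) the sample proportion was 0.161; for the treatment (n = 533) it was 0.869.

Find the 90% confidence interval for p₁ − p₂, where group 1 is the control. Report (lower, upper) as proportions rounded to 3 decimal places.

(-0.741, -0.675)

Each SE is √(p̂(1−p̂)/n): √(0.1610·0.8390/713) = 0.01376 and √(0.8690·0.1310/533) = 0.01461.
SE(p̂₁ − p̂₂) = √(SE₁² + SE₂²) = √(0.0001893376 + 0.0002134521) = 0.02007, since the two samples are independent.
At 90% confidence z* = 1.645; margin = 1.645 × 0.02007 = 0.03302.
The difference is 0.1610 − 0.8690 = -0.7080, so the interval is -0.7080 ± 0.03302 = (-0.741, -0.675).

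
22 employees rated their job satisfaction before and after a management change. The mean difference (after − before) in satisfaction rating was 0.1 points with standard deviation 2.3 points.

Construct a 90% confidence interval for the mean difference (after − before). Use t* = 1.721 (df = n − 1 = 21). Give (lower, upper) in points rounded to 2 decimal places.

(-0.74, 0.94)

This is a matched-pairs design, so SE = s_d/√n = 2.3/√22 = 0.4904.
Margin = 1.721 × 0.4904 = 0.8440; the interval is 0.1 ± 0.8440 = (-0.74, 0.94).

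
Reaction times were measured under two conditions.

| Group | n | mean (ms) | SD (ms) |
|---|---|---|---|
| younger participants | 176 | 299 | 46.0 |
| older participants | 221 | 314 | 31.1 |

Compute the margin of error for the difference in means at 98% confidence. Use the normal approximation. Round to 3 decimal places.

Standard errors of each mean: 46.0/√176 = 3.4674 and 31.1/√221 = 2.0920.
SE(x̄₁ − x̄₂) = √(3.4674² + 2.0920²) = 4.0496 for independent samples with unequal variances.
With z* = 2.326, the margin is 2.326 × 4.0496 = 9.4194.

9.419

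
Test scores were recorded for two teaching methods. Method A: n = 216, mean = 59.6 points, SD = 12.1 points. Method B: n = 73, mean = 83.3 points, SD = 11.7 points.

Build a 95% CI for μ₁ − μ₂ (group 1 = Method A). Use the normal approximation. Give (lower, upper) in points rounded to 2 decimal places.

Standard errors of each mean: 12.1/√216 = 0.8233 and 11.7/√73 = 1.3694.
SE(x̄₁ − x̄₂) = √(0.8233² + 1.3694²) = 1.5978 for independent samples with unequal variances.
With z* = 1.960, the margin is 1.960 × 1.5978 = 3.1317.
x̄₁ − x̄₂ = 59.6 − 83.3 = -23.7000; the interval is -23.7000 ± 3.1317 = (-26.83, -20.57).

(-26.83, -20.57)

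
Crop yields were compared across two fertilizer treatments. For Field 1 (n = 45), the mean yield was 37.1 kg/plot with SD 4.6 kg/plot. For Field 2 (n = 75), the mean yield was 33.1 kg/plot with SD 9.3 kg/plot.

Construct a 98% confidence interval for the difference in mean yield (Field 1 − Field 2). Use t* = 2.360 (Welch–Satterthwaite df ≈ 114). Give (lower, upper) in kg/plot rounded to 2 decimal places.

Standard errors of each mean: 4.6/√45 = 0.6857 and 9.3/√75 = 1.0739.
SE(x̄₁ − x̄₂) = √(0.6857² + 1.0739²) = 1.2741 for independent samples with unequal variances.
With t* = 2.360, the margin is 2.360 × 1.2741 = 3.0069.
x̄₁ − x̄₂ = 37.1 − 33.1 = 4.0000; the interval is 4.0000 ± 3.0069 = (0.99, 7.01).

(0.99, 7.01)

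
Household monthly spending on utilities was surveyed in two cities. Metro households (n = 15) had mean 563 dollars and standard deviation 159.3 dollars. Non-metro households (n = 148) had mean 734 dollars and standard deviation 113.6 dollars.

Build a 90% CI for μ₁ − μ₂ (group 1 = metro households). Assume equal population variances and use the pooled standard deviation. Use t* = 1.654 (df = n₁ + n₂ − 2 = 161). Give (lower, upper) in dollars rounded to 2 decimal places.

(-224.01, -117.99)

s_p = √[((n₁−1)s₁² + (n₂−1)s₂²)/(n₁+n₂−2)] = √[(14·159.3² + 147·113.6²)/161] = 118.2770.
SE = 118.2770·√(1/15 + 1/148) = 32.0492.
With t* = 1.654, margin = 1.654 × 32.0492 = 53.0094.
x̄₁ − x̄₂ = 563 − 734 = -171.0000; interval -171.0000 ± 53.0094 = (-224.01, -117.99).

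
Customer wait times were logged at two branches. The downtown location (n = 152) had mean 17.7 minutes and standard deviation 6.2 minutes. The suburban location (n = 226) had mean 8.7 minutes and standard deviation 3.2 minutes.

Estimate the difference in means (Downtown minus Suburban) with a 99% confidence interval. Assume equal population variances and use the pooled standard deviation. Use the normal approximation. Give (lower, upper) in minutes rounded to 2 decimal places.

(7.75, 10.25)

s_p = √[((n₁−1)s₁² + (n₂−1)s₂²)/(n₁+n₂−2)] = √[(151·6.2² + 225·3.2²)/376] = 4.6438.
SE = 4.6438·√(1/152 + 1/226) = 0.4871.
With z* = 2.576, margin = 2.576 × 0.4871 = 1.2548.
x̄₁ − x̄₂ = 17.7 − 8.7 = 9.0000; interval 9.0000 ± 1.2548 = (7.75, 10.25).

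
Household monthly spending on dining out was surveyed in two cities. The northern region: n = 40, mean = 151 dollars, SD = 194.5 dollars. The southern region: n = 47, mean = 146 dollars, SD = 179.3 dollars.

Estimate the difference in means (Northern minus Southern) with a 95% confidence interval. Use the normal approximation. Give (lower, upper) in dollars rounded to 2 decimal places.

(-74.13, 84.13)

Standard errors of each mean: 194.5/√40 = 30.7532 and 179.3/√47 = 26.1536.
SE(x̄₁ − x̄₂) = √(30.7532² + 26.1536²) = 40.3704 for independent samples with unequal variances.
With z* = 1.960, the margin is 1.960 × 40.3704 = 79.1260.
x̄₁ − x̄₂ = 151 − 146 = 5.0000; the interval is 5.0000 ± 79.1260 = (-74.13, 84.13).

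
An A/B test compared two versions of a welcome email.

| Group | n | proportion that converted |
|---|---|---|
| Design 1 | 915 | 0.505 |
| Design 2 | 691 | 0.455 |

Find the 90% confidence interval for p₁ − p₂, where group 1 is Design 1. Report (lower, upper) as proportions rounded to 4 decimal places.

(0.0086, 0.0914)

SE₁ = √(p̂₁(1−p̂₁)/n₁) = √(0.5050·0.4950/915) = 0.01653; SE₂ = √(0.4550·0.5450/691) = 0.01894.
Independent samples: SE of the difference = √(SE₁² + SE₂²) = √(0.0002732409 + 0.0003587236) = 0.02514.
z* for 90% confidence is 1.645, so the margin of error is 1.645 × 0.02514 = 0.04136.
Point estimate p̂₁ − p̂₂ = 0.5050 − 0.4550 = 0.0500.
0.0500 ± 0.04136 → (0.0086, 0.0914).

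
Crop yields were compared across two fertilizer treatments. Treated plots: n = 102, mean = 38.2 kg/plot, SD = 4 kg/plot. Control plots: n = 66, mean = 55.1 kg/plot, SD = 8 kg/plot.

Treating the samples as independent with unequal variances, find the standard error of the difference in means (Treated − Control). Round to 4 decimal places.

Standard errors of each mean: 4/√102 = 0.3961 and 8/√66 = 0.9847.
SE(x̄₁ − x̄₂) = √(0.3961² + 0.9847²) = 1.0614 for independent samples with unequal variances.

1.0614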